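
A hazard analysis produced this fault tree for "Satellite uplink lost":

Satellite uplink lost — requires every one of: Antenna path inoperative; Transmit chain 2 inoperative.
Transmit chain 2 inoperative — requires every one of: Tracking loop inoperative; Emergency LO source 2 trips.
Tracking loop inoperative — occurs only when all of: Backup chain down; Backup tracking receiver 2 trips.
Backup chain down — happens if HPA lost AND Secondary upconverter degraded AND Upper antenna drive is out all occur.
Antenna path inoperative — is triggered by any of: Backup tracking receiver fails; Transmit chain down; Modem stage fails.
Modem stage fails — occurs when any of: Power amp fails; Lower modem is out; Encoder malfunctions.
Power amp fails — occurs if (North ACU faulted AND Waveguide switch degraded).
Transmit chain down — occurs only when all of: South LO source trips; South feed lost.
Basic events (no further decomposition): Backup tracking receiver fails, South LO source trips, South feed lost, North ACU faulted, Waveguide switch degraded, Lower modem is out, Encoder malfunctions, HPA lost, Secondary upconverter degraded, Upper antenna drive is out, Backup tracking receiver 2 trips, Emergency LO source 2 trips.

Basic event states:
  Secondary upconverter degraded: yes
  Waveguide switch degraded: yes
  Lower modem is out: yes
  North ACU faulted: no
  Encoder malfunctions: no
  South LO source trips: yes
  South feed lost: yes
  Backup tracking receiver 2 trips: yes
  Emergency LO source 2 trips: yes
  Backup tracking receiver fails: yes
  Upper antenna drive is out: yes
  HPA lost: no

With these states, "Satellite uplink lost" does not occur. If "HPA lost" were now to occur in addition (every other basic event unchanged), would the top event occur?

Counterfactual: set "HPA lost" to occurred.
Transmit chain down [AND]: South LO source trips=occurs, South feed lost=occurs → all inputs occur → occurs.
Power amp fails [AND]: North ACU faulted=not, Waveguide switch degraded=occurs → not all inputs occur → does not occur.
Modem stage fails [OR]: Power amp fails=not, Lower modem is out=occurs, Encoder malfunctions=not → at least one input occurs → occurs.
Antenna path inoperative [OR]: Backup tracking receiver fails=occurs, Transmit chain down=occurs, Modem stage fails=occurs → at least one input occurs → occurs.
Backup chain down [AND]: HPA lost=occurs, Secondary upconverter degraded=occurs, Upper antenna drive is out=occurs → all inputs occur → occurs.
Tracking loop inoperative [AND]: Backup chain down=occurs, Backup tracking receiver 2 trips=occurs → all inputs occur → occurs.
Transmit chain 2 inoperative [AND]: Tracking loop inoperative=occurs, Emergency LO source 2 trips=occurs → all inputs occur → occurs.
Satellite uplink lost [AND]: Antenna path inoperative=occurs, Transmit chain 2 inoperative=occurs → all inputs occur → occurs.

Yes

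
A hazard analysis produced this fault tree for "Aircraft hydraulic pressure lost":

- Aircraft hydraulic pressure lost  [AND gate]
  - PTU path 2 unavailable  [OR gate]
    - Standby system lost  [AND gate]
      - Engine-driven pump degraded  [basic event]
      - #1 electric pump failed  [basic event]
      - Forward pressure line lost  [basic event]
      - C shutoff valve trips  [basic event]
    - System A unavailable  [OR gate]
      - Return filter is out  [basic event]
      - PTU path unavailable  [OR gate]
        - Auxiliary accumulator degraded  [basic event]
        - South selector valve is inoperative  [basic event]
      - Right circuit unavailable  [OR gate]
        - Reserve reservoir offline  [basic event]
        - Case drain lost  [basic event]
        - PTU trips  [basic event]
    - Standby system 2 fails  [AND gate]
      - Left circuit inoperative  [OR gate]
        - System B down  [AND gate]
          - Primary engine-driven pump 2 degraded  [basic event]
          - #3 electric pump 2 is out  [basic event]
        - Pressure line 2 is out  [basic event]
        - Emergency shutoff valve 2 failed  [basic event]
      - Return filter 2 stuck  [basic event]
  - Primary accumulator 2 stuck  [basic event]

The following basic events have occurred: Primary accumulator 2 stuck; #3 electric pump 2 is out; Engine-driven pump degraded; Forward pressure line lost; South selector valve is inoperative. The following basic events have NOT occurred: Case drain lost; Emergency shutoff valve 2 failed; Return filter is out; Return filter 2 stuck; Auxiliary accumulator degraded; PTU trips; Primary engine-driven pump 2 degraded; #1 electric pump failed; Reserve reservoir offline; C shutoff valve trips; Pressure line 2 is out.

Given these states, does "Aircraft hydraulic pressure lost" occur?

Yes

Standby system lost [AND]: Engine-driven pump degraded=occurs, #1 electric pump failed=not, Forward pressure line lost=occurs, C shutoff valve trips=not → not all inputs occur → does not occur.
PTU path unavailable [OR]: Auxiliary accumulator degraded=not, South selector valve is inoperative=occurs → at least one input occurs → occurs.
Right circuit unavailable [OR]: Reserve reservoir offline=not, Case drain lost=not, PTU trips=not → no input occurs → does not occur.
System A unavailable [OR]: Return filter is out=not, PTU path unavailable=occurs, Right circuit unavailable=not → at least one input occurs → occurs.
System B down [AND]: Primary engine-driven pump 2 degraded=not, #3 electric pump 2 is out=occurs → not all inputs occur → does not occur.
Left circuit inoperative [OR]: System B down=not, Pressure line 2 is out=not, Emergency shutoff valve 2 failed=not → no input occurs → does not occur.
Standby system 2 fails [AND]: Left circuit inoperative=not, Return filter 2 stuck=not → not all inputs occur → does not occur.
PTU path 2 unavailable [OR]: Standby system lost=not, System A unavailable=occurs, Standby system 2 fails=not → at least one input occurs → occurs.
Aircraft hydraulic pressure lost [AND]: PTU path 2 unavailable=occurs, Primary accumulator 2 stuck=occurs → all inputs occur → occurs.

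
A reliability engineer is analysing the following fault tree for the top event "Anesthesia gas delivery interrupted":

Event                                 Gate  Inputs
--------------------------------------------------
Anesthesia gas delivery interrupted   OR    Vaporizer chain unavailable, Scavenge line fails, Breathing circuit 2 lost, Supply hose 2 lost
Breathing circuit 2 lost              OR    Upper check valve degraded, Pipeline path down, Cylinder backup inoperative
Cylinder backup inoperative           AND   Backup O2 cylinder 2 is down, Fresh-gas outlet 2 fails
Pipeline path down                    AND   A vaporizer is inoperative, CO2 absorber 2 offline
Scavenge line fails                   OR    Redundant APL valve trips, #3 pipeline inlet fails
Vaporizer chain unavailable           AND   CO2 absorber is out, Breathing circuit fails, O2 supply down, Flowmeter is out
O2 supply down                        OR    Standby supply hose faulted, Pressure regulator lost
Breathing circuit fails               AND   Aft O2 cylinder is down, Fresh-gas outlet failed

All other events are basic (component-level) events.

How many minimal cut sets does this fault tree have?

Breathing circuit fails [AND]: one cut set from each child combined → 1 × 1 = 1 cut set(s).
O2 supply down [OR]: union of children's cut sets → 2 cut set(s).
Vaporizer chain unavailable [AND]: one cut set from each child combined → 1 × 1 × 2 × 1 = 2 cut set(s).
Scavenge line fails [OR]: union of children's cut sets → 2 cut set(s).
Pipeline path down [AND]: one cut set from each child combined → 1 × 1 = 1 cut set(s).
Cylinder backup inoperative [AND]: one cut set from each child combined → 1 × 1 = 1 cut set(s).
Breathing circuit 2 lost [OR]: union of children's cut sets → 3 cut set(s).
Anesthesia gas delivery interrupted [OR]: union of children's cut sets → 8 cut set(s).
Minimal cut sets: {Aft O2 cylinder is down, CO2 absorber is out, Flowmeter is out, Fresh-gas outlet failed, Standby supply hose faulted}; {Aft O2 cylinder is down, CO2 absorber is out, Flowmeter is out, Fresh-gas outlet failed, Pressure regulator lost}; {Redundant APL valve trips}; {#3 pipeline inlet fails}; {Upper check valve degraded}; {A vaporizer is inoperative, CO2 absorber 2 offline}; {Backup O2 cylinder 2 is down, Fresh-gas outlet 2 fails}; {Supply hose 2 lost}.

8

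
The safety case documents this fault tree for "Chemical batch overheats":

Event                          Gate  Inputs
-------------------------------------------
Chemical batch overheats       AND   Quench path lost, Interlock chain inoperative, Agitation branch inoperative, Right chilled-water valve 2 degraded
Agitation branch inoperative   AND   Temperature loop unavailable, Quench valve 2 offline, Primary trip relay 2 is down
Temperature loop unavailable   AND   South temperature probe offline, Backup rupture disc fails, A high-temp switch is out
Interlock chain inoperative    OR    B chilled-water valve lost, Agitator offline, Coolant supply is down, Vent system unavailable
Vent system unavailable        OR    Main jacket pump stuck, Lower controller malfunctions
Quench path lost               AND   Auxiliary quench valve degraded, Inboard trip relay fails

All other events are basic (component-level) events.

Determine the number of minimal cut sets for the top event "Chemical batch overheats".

5

Quench path lost [AND]: one cut set from each child combined → 1 × 1 = 1 cut set(s).
Vent system unavailable [OR]: union of children's cut sets → 2 cut set(s).
Interlock chain inoperative [OR]: union of children's cut sets → 5 cut set(s).
Temperature loop unavailable [AND]: one cut set from each child combined → 1 × 1 × 1 = 1 cut set(s).
Agitation branch inoperative [AND]: one cut set from each child combined → 1 × 1 × 1 = 1 cut set(s).
Chemical batch overheats [AND]: one cut set from each child combined → 1 × 5 × 1 × 1 = 5 cut set(s).
Minimal cut sets: {A high-temp switch is out, Auxiliary quench valve degraded, B chilled-water valve lost, Backup rupture disc fails, Inboard trip relay fails, Primary trip relay 2 is down, Quench valve 2 offline, Right chilled-water valve 2 degraded, South temperature probe offline}; {A high-temp switch is out, Agitator offline, Auxiliary quench valve degraded, Backup rupture disc fails, Inboard trip relay fails, Primary trip relay 2 is down, Quench valve 2 offline, Right chilled-water valve 2 degraded, South temperature probe offline}; {A high-temp switch is out, Auxiliary quench valve degraded, Backup rupture disc fails, Coolant supply is down, Inboard trip relay fails, Primary trip relay 2 is down, Quench valve 2 offline, Right chilled-water valve 2 degraded, South temperature probe offline}; {A high-temp switch is out, Auxiliary quench valve degraded, Backup rupture disc fails, Inboard trip relay fails, Main jacket pump stuck, Primary trip relay 2 is down, Quench valve 2 offline, Right chilled-water valve 2 degraded, South temperature probe offline}; {A high-temp switch is out, Auxiliary quench valve degraded, Backup rupture disc fails, Inboard trip relay fails, Lower controller malfunctions, Primary trip relay 2 is down, Quench valve 2 offline, Right chilled-water valve 2 degraded, South temperature probe offline}.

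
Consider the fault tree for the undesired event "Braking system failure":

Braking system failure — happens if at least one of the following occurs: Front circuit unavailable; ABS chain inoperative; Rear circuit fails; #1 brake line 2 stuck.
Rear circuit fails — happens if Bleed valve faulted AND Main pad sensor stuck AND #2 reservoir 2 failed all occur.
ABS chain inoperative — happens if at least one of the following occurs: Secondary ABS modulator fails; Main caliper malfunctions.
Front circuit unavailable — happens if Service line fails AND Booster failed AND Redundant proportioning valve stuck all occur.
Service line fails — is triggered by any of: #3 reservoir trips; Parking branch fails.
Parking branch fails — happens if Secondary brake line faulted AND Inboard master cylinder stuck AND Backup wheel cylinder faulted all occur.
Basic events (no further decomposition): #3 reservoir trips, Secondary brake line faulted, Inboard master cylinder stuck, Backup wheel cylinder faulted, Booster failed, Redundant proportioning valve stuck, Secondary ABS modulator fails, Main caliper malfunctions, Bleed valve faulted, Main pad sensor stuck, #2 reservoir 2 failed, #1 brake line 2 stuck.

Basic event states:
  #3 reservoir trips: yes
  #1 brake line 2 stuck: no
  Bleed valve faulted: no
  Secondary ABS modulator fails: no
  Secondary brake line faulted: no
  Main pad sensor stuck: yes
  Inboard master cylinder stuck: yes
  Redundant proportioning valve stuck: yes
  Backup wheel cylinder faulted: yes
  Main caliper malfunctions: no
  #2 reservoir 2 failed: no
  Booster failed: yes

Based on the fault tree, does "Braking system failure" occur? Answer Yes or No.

Parking branch fails [AND]: Secondary brake line faulted=not, Inboard master cylinder stuck=occurs, Backup wheel cylinder faulted=occurs → not all inputs occur → does not occur.
Service line fails [OR]: #3 reservoir trips=occurs, Parking branch fails=not → at least one input occurs → occurs.
Front circuit unavailable [AND]: Service line fails=occurs, Booster failed=occurs, Redundant proportioning valve stuck=occurs → all inputs occur → occurs.
ABS chain inoperative [OR]: Secondary ABS modulator fails=not, Main caliper malfunctions=not → no input occurs → does not occur.
Rear circuit fails [AND]: Bleed valve faulted=not, Main pad sensor stuck=occurs, #2 reservoir 2 failed=not → not all inputs occur → does not occur.
Braking system failure [OR]: Front circuit unavailable=occurs, ABS chain inoperative=not, Rear circuit fails=not, #1 brake line 2 stuck=not → at least one input occurs → occurs.

Yes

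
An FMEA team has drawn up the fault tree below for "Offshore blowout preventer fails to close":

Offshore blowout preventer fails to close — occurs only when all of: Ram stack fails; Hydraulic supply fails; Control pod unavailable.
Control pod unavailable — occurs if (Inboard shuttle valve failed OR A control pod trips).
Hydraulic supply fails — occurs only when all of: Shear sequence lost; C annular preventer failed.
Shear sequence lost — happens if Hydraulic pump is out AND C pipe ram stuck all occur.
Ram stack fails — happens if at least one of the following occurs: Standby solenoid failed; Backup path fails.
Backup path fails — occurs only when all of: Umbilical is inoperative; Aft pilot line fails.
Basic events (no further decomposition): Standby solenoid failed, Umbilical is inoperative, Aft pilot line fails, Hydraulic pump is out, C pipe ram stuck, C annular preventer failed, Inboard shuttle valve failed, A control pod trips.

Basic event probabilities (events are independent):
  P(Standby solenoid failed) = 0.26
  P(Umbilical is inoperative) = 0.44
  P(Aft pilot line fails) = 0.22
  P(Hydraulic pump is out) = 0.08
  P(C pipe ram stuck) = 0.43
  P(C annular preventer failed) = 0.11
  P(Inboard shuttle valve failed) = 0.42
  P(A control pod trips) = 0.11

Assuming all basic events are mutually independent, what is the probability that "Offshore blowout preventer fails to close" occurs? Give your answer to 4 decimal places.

0.0006

P(Backup path fails) [AND] = 0.44 × 0.22 = 0.096800
P(Ram stack fails) [OR] = 1 − (1−0.26) × (1−0.096800) = 0.331632
P(Shear sequence lost) [AND] = 0.08 × 0.43 = 0.034400
P(Hydraulic supply fails) [AND] = 0.034400 × 0.11 = 0.003784
P(Control pod unavailable) [OR] = 1 − (1−0.42) × (1−0.11) = 0.483800
P(Offshore blowout preventer fails to close) [AND] = 0.331632 × 0.003784 × 0.483800 = 0.000607
Rounded to 4 decimal places: P(Offshore blowout preventer fails to close) ≈ 0.0006.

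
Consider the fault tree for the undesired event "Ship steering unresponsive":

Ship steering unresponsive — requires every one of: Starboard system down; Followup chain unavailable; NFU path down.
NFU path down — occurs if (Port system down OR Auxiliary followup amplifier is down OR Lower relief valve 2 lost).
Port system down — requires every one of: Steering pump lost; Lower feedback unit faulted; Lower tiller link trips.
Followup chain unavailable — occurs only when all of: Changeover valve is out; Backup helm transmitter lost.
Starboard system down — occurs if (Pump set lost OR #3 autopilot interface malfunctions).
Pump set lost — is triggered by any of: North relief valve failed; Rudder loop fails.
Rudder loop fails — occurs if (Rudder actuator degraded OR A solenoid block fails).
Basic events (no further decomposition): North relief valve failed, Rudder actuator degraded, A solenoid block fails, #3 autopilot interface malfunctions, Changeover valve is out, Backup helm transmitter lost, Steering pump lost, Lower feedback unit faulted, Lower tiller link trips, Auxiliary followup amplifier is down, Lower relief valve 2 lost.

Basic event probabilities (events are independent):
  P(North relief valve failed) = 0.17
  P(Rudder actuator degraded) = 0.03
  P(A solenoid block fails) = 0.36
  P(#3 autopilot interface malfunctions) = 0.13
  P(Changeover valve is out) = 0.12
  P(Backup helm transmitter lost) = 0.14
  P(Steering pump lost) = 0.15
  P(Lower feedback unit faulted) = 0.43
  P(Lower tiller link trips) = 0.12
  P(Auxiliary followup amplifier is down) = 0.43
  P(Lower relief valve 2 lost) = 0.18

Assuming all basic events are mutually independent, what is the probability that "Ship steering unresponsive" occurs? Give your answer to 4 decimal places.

0.0050

P(Rudder loop fails) [OR] = 1 − (1−0.03) × (1−0.36) = 0.379200
P(Pump set lost) [OR] = 1 − (1−0.17) × (1−0.379200) = 0.484736
P(Starboard system down) [OR] = 1 − (1−0.484736) × (1−0.13) = 0.551720
P(Followup chain unavailable) [AND] = 0.12 × 0.14 = 0.016800
P(Port system down) [AND] = 0.15 × 0.43 × 0.12 = 0.007740
P(NFU path down) [OR] = 1 − (1−0.007740) × (1−0.43) × (1−0.18) = 0.536218
P(Ship steering unresponsive) [AND] = 0.551720 × 0.016800 × 0.536218 = 0.004970
Rounded to 4 decimal places: P(Ship steering unresponsive) ≈ 0.0050.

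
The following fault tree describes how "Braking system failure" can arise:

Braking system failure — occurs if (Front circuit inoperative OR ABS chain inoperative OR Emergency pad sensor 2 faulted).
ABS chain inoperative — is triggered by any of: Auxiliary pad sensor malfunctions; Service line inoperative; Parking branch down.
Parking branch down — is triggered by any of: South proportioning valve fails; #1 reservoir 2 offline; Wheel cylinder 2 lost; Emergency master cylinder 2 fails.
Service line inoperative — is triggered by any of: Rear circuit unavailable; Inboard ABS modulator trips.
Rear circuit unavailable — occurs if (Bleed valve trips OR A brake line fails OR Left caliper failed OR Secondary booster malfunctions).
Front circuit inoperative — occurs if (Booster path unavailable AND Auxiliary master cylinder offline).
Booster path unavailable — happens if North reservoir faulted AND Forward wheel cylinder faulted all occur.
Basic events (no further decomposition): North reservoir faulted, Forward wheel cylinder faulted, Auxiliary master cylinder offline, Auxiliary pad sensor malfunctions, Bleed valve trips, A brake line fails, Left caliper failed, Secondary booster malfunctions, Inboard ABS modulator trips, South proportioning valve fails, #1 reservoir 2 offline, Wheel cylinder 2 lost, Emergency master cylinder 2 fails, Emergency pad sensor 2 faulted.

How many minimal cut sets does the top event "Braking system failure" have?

Booster path unavailable [AND]: one cut set from each child combined → 1 × 1 = 1 cut set(s).
Front circuit inoperative [AND]: one cut set from each child combined → 1 × 1 = 1 cut set(s).
Rear circuit unavailable [OR]: union of children's cut sets → 4 cut set(s).
Service line inoperative [OR]: union of children's cut sets → 5 cut set(s).
Parking branch down [OR]: union of children's cut sets → 4 cut set(s).
ABS chain inoperative [OR]: union of children's cut sets → 10 cut set(s).
Braking system failure [OR]: union of children's cut sets → 12 cut set(s).

12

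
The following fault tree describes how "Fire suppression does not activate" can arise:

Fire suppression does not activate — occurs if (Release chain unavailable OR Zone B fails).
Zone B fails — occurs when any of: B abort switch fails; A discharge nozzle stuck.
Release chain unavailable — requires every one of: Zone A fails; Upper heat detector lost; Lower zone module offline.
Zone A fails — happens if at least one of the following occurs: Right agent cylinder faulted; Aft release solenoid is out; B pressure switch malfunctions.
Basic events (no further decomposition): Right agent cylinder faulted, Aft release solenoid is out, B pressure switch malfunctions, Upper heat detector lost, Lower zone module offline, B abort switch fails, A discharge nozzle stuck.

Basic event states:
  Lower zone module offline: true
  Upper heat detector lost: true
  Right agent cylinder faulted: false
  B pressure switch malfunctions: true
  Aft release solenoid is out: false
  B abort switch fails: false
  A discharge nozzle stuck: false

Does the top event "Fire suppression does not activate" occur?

Zone A fails [OR]: Right agent cylinder faulted=not, Aft release solenoid is out=not, B pressure switch malfunctions=occurs → at least one input occurs → occurs.
Release chain unavailable [AND]: Zone A fails=occurs, Upper heat detector lost=occurs, Lower zone module offline=occurs → all inputs occur → occurs.
Zone B fails [OR]: B abort switch fails=not, A discharge nozzle stuck=not → no input occurs → does not occur.
Fire suppression does not activate [OR]: Release chain unavailable=occurs, Zone B fails=not → at least one input occurs → occurs.

Yes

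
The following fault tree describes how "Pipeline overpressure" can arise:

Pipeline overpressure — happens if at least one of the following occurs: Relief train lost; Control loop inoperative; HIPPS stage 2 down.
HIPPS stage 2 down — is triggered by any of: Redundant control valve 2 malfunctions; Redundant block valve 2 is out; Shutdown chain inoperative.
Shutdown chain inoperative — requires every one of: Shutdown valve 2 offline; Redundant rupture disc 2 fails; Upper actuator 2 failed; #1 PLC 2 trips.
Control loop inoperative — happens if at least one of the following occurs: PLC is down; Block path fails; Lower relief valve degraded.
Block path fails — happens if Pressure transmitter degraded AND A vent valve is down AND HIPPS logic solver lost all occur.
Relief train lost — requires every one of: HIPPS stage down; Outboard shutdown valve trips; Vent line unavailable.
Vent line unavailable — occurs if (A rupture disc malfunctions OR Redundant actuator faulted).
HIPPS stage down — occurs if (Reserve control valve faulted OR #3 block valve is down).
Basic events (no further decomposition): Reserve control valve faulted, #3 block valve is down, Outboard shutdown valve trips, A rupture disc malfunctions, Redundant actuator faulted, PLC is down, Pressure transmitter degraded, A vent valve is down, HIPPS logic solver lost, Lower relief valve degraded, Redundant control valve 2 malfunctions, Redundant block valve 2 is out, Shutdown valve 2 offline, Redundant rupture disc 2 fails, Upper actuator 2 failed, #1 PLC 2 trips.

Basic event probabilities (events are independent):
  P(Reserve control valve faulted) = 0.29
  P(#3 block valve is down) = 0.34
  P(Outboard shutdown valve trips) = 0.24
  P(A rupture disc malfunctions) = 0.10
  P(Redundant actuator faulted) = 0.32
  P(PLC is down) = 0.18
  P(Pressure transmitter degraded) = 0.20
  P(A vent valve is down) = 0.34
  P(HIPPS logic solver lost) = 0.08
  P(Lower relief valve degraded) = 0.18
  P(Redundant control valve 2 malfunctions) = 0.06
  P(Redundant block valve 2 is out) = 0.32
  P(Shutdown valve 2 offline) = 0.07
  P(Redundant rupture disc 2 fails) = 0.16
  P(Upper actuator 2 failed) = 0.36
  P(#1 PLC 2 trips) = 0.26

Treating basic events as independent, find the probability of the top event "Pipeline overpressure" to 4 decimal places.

0.5941

P(HIPPS stage down) [OR] = 1 − (1−0.29) × (1−0.34) = 0.531400
P(Vent line unavailable) [OR] = 1 − (1−0.10) × (1−0.32) = 0.388000
P(Relief train lost) [AND] = 0.531400 × 0.24 × 0.388000 = 0.049484
P(Block path fails) [AND] = 0.20 × 0.34 × 0.08 = 0.005440
P(Control loop inoperative) [OR] = 1 − (1−0.18) × (1−0.005440) × (1−0.18) = 0.331258
P(Shutdown chain inoperative) [AND] = 0.07 × 0.16 × 0.36 × 0.26 = 0.001048
P(HIPPS stage 2 down) [OR] = 1 − (1−0.06) × (1−0.32) × (1−0.001048) = 0.361470
P(Pipeline overpressure) [OR] = 1 − (1−0.049484) × (1−0.331258) × (1−0.361470) = 0.594118
Rounded to 4 decimal places: P(Pipeline overpressure) ≈ 0.5941.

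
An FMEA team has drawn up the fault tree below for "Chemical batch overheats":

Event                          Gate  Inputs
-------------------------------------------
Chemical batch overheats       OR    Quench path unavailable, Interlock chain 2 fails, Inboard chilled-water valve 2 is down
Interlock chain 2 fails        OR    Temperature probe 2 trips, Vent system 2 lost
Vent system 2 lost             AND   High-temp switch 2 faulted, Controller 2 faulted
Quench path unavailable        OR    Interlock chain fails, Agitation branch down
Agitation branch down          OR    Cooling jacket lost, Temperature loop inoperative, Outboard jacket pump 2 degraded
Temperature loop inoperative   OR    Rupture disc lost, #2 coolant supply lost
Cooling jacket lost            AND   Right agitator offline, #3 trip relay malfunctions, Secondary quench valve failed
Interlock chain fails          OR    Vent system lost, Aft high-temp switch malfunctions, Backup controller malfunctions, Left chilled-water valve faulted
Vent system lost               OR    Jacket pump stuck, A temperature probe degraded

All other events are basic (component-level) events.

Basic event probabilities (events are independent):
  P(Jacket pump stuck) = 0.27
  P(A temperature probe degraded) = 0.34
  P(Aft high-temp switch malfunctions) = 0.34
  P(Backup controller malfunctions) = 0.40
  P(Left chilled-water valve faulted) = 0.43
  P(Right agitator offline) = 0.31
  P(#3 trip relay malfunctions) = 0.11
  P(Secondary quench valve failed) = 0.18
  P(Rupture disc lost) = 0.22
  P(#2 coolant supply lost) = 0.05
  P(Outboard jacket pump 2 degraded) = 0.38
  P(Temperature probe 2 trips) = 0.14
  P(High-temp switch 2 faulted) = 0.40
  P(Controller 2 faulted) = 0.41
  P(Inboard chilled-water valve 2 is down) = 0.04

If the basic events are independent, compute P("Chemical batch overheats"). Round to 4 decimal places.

0.9657

P(Vent system lost) [OR] = 1 − (1−0.27) × (1−0.34) = 0.518200
P(Interlock chain fails) [OR] = 1 − (1−0.518200) × (1−0.34) × (1−0.40) × (1−0.43) = 0.891248
P(Cooling jacket lost) [AND] = 0.31 × 0.11 × 0.18 = 0.006138
P(Temperature loop inoperative) [OR] = 1 − (1−0.22) × (1−0.05) = 0.259000
P(Agitation branch down) [OR] = 1 − (1−0.006138) × (1−0.259000) × (1−0.38) = 0.543400
P(Quench path unavailable) [OR] = 1 − (1−0.891248) × (1−0.543400) = 0.950344
P(Vent system 2 lost) [AND] = 0.40 × 0.41 = 0.164000
P(Interlock chain 2 fails) [OR] = 1 − (1−0.14) × (1−0.164000) = 0.281040
P(Chemical batch overheats) [OR] = 1 − (1−0.950344) × (1−0.281040) × (1−0.04) = 0.965727
Rounded to 4 decimal places: P(Chemical batch overheats) ≈ 0.9657.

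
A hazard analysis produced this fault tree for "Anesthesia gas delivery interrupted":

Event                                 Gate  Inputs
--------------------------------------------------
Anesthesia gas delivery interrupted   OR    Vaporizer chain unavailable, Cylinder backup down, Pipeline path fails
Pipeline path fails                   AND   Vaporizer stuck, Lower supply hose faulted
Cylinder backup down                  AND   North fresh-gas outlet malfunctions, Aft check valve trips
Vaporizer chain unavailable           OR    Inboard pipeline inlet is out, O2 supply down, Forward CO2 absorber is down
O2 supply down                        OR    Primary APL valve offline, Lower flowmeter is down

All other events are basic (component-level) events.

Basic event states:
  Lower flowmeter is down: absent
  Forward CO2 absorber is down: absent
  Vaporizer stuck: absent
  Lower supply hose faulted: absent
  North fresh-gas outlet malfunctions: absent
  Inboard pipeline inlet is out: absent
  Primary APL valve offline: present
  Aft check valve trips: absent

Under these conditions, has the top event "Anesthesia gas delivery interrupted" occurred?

O2 supply down [OR]: Primary APL valve offline=occurs, Lower flowmeter is down=not → at least one input occurs → occurs.
Vaporizer chain unavailable [OR]: Inboard pipeline inlet is out=not, O2 supply down=occurs, Forward CO2 absorber is down=not → at least one input occurs → occurs.
Cylinder backup down [AND]: North fresh-gas outlet malfunctions=not, Aft check valve trips=not → not all inputs occur → does not occur.
Pipeline path fails [AND]: Vaporizer stuck=not, Lower supply hose faulted=not → not all inputs occur → does not occur.
Anesthesia gas delivery interrupted [OR]: Vaporizer chain unavailable=occurs, Cylinder backup down=not, Pipeline path fails=not → at least one input occurs → occurs.

Yes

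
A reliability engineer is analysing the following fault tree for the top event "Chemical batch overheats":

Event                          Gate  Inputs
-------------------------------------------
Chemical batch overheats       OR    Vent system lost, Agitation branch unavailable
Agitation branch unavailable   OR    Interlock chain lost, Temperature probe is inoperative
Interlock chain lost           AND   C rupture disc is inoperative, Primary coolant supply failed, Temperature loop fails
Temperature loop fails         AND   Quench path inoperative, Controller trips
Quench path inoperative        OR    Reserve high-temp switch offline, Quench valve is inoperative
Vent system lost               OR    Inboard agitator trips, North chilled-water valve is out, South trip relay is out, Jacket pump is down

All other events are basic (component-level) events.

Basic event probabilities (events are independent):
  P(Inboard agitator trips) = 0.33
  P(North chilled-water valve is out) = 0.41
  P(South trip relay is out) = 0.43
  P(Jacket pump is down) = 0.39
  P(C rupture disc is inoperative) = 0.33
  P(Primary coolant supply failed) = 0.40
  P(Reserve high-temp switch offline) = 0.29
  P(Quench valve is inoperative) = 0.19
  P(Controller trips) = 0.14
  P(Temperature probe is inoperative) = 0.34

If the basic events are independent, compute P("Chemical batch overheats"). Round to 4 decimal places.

P(Vent system lost) [OR] = 1 − (1−0.33) × (1−0.41) × (1−0.43) × (1−0.39) = 0.862554
P(Quench path inoperative) [OR] = 1 − (1−0.29) × (1−0.19) = 0.424900
P(Temperature loop fails) [AND] = 0.424900 × 0.14 = 0.059486
P(Interlock chain lost) [AND] = 0.33 × 0.40 × 0.059486 = 0.007852
P(Agitation branch unavailable) [OR] = 1 − (1−0.007852) × (1−0.34) = 0.345182
P(Chemical batch overheats) [OR] = 1 − (1−0.862554) × (1−0.345182) = 0.909998
Rounded to 4 decimal places: P(Chemical batch overheats) ≈ 0.9100.

0.9100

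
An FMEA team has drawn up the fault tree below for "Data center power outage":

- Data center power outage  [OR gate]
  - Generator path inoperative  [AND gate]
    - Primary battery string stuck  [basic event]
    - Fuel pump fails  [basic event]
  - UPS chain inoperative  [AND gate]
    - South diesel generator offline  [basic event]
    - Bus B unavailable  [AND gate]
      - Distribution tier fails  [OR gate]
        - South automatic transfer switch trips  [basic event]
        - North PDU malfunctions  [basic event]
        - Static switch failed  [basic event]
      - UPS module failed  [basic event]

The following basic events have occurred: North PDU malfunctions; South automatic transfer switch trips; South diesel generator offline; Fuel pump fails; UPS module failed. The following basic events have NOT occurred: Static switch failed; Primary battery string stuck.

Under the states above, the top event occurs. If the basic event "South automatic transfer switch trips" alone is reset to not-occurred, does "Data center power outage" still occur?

Counterfactual: set "South automatic transfer switch trips" to not occurred.
Generator path inoperative [AND]: Primary battery string stuck=not, Fuel pump fails=occurs → not all inputs occur → does not occur.
Distribution tier fails [OR]: South automatic transfer switch trips=not, North PDU malfunctions=occurs, Static switch failed=not → at least one input occurs → occurs.
Bus B unavailable [AND]: Distribution tier fails=occurs, UPS module failed=occurs → all inputs occur → occurs.
UPS chain inoperative [AND]: South diesel generator offline=occurs, Bus B unavailable=occurs → all inputs occur → occurs.
Data center power outage [OR]: Generator path inoperative=not, UPS chain inoperative=occurs → at least one input occurs → occurs.

Yes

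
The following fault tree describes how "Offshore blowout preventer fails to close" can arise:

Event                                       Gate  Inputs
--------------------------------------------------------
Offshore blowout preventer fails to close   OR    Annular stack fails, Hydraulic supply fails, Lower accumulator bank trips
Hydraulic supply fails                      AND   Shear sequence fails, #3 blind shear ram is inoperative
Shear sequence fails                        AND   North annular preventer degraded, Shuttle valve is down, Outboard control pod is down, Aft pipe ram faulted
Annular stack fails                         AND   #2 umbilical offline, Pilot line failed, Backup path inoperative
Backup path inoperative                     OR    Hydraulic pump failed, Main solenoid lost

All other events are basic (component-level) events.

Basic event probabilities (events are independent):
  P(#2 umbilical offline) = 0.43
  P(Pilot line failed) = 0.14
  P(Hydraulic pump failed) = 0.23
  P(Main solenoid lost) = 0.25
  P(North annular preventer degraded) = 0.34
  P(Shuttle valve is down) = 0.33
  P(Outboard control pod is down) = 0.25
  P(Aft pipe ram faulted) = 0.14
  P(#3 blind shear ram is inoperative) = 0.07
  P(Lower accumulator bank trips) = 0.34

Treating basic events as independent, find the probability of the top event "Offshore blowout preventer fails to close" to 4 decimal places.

0.3570

P(Backup path inoperative) [OR] = 1 − (1−0.23) × (1−0.25) = 0.422500
P(Annular stack fails) [AND] = 0.43 × 0.14 × 0.422500 = 0.025435
P(Shear sequence fails) [AND] = 0.34 × 0.33 × 0.25 × 0.14 = 0.003927
P(Hydraulic supply fails) [AND] = 0.003927 × 0.07 = 0.000275
P(Offshore blowout preventer fails to close) [OR] = 1 − (1−0.025435) × (1−0.000275) × (1−0.34) = 0.356964
Rounded to 4 decimal places: P(Offshore blowout preventer fails to close) ≈ 0.3570.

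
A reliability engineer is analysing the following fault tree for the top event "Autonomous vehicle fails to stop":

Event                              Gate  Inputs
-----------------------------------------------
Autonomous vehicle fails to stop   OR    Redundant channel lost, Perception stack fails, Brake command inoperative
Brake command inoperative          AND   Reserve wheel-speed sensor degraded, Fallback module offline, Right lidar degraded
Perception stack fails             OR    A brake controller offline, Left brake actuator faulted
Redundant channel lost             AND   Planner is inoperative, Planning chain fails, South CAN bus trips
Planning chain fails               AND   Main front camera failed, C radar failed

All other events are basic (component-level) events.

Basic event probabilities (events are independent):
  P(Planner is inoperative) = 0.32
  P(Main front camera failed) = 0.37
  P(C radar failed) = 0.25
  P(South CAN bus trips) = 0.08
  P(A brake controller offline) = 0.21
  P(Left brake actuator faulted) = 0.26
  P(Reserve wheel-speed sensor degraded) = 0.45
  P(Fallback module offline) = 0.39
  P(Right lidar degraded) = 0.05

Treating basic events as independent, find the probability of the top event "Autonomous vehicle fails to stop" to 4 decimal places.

P(Planning chain fails) [AND] = 0.37 × 0.25 = 0.092500
P(Redundant channel lost) [AND] = 0.32 × 0.092500 × 0.08 = 0.002368
P(Perception stack fails) [OR] = 1 − (1−0.21) × (1−0.26) = 0.415400
P(Brake command inoperative) [AND] = 0.45 × 0.39 × 0.05 = 0.008775
P(Autonomous vehicle fails to stop) [OR] = 1 − (1−0.002368) × (1−0.415400) × (1−0.008775) = 0.421902
Rounded to 4 decimal places: P(Autonomous vehicle fails to stop) ≈ 0.4219.

0.4219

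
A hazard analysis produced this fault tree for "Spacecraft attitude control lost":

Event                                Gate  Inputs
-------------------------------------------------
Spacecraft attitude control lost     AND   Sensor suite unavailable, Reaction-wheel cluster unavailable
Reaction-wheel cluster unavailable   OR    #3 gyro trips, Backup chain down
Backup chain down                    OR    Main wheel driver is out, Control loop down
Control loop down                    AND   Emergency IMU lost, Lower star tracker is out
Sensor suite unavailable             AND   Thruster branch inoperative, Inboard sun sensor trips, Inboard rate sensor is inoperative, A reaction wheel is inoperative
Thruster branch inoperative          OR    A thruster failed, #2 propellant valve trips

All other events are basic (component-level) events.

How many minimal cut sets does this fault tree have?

Thruster branch inoperative [OR]: union of children's cut sets → 2 cut set(s).
Sensor suite unavailable [AND]: one cut set from each child combined → 2 × 1 × 1 × 1 = 2 cut set(s).
Control loop down [AND]: one cut set from each child combined → 1 × 1 = 1 cut set(s).
Backup chain down [OR]: union of children's cut sets → 2 cut set(s).
Reaction-wheel cluster unavailable [OR]: union of children's cut sets → 3 cut set(s).
Spacecraft attitude control lost [AND]: one cut set from each child combined → 2 × 3 = 6 cut set(s).
Minimal cut sets: {#3 gyro trips, A reaction wheel is inoperative, A thruster failed, Inboard rate sensor is inoperative, Inboard sun sensor trips}; {A reaction wheel is inoperative, A thruster failed, Inboard rate sensor is inoperative, Inboard sun sensor trips, Main wheel driver is out}; {A reaction wheel is inoperative, A thruster failed, Emergency IMU lost, Inboard rate sensor is inoperative, Inboard sun sensor trips, Lower star tracker is out}; {#2 propellant valve trips, #3 gyro trips, A reaction wheel is inoperative, Inboard rate sensor is inoperative, Inboard sun sensor trips}; {#2 propellant valve trips, A reaction wheel is inoperative, Inboard rate sensor is inoperative, Inboard sun sensor trips, Main wheel driver is out}; {#2 propellant valve trips, A reaction wheel is inoperative, Emergency IMU lost, Inboard rate sensor is inoperative, Inboard sun sensor trips, Lower star tracker is out}.

6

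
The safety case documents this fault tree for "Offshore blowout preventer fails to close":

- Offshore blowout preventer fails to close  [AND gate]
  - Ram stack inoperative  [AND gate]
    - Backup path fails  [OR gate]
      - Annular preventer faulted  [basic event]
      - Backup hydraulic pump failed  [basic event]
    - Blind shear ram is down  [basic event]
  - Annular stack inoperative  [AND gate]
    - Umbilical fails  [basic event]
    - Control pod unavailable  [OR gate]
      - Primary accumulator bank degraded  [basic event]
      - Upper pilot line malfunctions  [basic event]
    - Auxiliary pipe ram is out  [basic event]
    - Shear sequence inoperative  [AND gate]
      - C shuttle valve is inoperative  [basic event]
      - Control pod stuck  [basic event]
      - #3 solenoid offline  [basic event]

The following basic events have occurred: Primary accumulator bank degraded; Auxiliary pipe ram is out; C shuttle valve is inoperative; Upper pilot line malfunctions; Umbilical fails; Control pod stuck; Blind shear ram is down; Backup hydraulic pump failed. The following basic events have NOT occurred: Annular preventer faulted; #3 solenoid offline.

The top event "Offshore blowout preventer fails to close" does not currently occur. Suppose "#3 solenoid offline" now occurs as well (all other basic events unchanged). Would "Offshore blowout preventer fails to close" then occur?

Counterfactual: set "#3 solenoid offline" to occurred.
Backup path fails [OR]: Annular preventer faulted=not, Backup hydraulic pump failed=occurs → at least one input occurs → occurs.
Ram stack inoperative [AND]: Backup path fails=occurs, Blind shear ram is down=occurs → all inputs occur → occurs.
Control pod unavailable [OR]: Primary accumulator bank degraded=occurs, Upper pilot line malfunctions=occurs → at least one input occurs → occurs.
Shear sequence inoperative [AND]: C shuttle valve is inoperative=occurs, Control pod stuck=occurs, #3 solenoid offline=occurs → all inputs occur → occurs.
Annular stack inoperative [AND]: Umbilical fails=occurs, Control pod unavailable=occurs, Auxiliary pipe ram is out=occurs, Shear sequence inoperative=occurs → all inputs occur → occurs.
Offshore blowout preventer fails to close [AND]: Ram stack inoperative=occurs, Annular stack inoperative=occurs → all inputs occur → occurs.

Yes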